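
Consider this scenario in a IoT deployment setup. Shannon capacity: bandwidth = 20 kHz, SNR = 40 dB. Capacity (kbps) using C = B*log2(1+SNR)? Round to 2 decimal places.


Given: B = 20 kHz, SNR = 40 dB
SNR linear = 10^(40/10) = 10000
1 + SNR = 10001
log2(10001) = 13.2878566418
C = 20 * 1000 * 13.2878566418 = 265757.1328 bps
C = 265.757133 kbps -> 265.76 kbps (2 dp)

265.76


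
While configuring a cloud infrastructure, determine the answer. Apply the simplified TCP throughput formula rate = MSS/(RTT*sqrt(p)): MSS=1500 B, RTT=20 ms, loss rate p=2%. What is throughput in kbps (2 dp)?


Given: MSS = 1500 bytes, RTT = 20 ms, loss = 2%
RTT in seconds = 20 / 1000 = 0.02
Loss rate = 2% = 0.02
sqrt(loss) = sqrt(0.02) = 0.141421356237
Throughput (bytes/s) = 1500 / (0.02 * 0.141421356237) = 530330.0859
Throughput (kbps) = 530330.0859 * 8 / 1000 = 4242.640687 -> 4242.64 kbps (2 dp)

4242.64


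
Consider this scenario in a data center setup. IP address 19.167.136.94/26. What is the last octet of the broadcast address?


Given: IP = 19.167.136.94, prefix = /26
Host bits = 32 - 26 = 6
Network last octet = 94 AND mask = 64
Host part size = 2^6 - 1 = 63
Broadcast last octet = 64 OR 63 = 127

127


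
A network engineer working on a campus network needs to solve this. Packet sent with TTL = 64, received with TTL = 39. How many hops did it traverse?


Given: initial TTL = 64, received TTL = 39
Hops = initial TTL - received TTL
Hops = 64 - 39 = 25

25


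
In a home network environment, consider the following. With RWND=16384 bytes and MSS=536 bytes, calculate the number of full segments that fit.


Given: RWND = 16384 bytes, MSS = 536 bytes
Full segments = floor(RWND / MSS)
Full segments = floor(16384 / 536)
Full segments = floor(30.5672) = 30

30


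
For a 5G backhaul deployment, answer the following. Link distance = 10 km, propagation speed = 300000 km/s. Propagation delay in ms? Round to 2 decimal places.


Given: distance = 10 km, speed = 300000 km/s
Delay = distance / speed = 10 / 300000 seconds
Delay in ms = 10 * 1000 / 300000
Delay = 0.0333 ms
Rounded to 2 dp = 0.03 ms

0.03


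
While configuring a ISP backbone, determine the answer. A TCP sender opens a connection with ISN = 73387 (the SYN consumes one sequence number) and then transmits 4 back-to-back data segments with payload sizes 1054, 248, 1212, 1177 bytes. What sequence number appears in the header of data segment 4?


The SYN occupies sequence number ISN = 73387, so the first data byte is ISN + 1 = 73388.
SEQ of data segment i = (ISN + 1) + sum of payload sizes of segments 1..i-1.
Segment 1: SEQ = 73388, payload = 1054 bytes
Segment 2: SEQ = 74442, payload = 248 bytes
Segment 3: SEQ = 74690, payload = 1212 bytes
Segment 4: SEQ = 75902, payload = 1177 bytes
SEQ of segment 4 = 73388 + 1054 + 248 + 1212 = 75902

75902


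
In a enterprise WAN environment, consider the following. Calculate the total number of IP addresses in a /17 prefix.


Given: CIDR prefix /17
Host bits = 32 - 17 = 15
Total addresses = 2^15 = 32768

32768


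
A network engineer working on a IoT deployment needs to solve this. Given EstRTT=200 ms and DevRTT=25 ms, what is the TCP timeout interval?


Given: EstRTT = 200 ms, DevRTT = 25 ms
Timeout = EstRTT + 4 * DevRTT
4 * DevRTT = 4 * 25 = 100
Timeout = 200 + 100 = 300 ms

300


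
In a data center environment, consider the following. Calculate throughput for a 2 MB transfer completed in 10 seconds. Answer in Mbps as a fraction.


Given: file = 2 MB, time = 10 s
File in Mb = 2 * 8 = 16 Mb
Throughput = 16 / 10 Mbps
Throughput = 8/5 Mbps

8/5


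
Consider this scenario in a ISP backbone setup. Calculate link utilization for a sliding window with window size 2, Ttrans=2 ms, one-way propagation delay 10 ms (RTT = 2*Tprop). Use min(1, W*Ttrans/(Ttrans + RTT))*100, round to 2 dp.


Given: W = 2, Ttrans = 2 ms, RTT = 20 ms (= 2 * Tprop, Tprop = 10 ms)
Cycle time = Ttrans + RTT = 2 + 20 = 22 ms (first packet sent until its ACK returns)
W * Ttrans = 2 * 2 = 4 ms of sending per cycle
W * Ttrans / (Ttrans + RTT) = 4 / 22 = 0.181818
U = min(1, 0.181818) = 0.181818
U% = 18.18%

18.18


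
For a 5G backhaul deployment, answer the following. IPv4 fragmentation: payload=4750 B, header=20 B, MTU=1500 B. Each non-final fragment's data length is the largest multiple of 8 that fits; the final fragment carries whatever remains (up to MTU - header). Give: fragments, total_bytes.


Max data per non-final fragment = floor((MTU - header)/8)*8 = floor((1500 - 20)/8)*8 = floor(1480/8)*8 = 1480 B
Final fragment needs no 8-byte alignment: it can carry up to MTU - header = 1480 B
Non-final fragments needed = ceil((payload - 1480) / 1480) = ceil(3270/1480) = ceil(2.2095) = 3
Number of fragments = 3 + 1 = 4
Fragment sizes (data): 3 * 1480 B + 310 B (last, 310 <= 1480 OK)
Total bytes sent = payload + n_frags * header = 4750 + 4*20 = 4750 + 80 = 4830 B

4, 4830


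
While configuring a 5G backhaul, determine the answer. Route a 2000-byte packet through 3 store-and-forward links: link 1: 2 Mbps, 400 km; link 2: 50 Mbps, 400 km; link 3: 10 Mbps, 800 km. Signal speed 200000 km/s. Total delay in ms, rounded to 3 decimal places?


Packet = 2000 bytes = 16000 bits. Store-and-forward: sum (t_trans + t_prop) per link.
Link 1: t_trans = 16000/(2*10^6) s = 8.0000 ms; t_prop = 400/200000 s = 2.0000 ms; subtotal = 10.0000 ms
Link 2: t_trans = 16000/(50*10^6) s = 0.3200 ms; t_prop = 400/200000 s = 2.0000 ms; subtotal = 2.3200 ms
Link 3: t_trans = 16000/(10*10^6) s = 1.6000 ms; t_prop = 800/200000 s = 4.0000 ms; subtotal = 5.6000 ms
End-to-end = 10.0000 + 2.3200 + 5.6000 = 17.9200 ms -> 17.920 ms (3 dp)

17.920


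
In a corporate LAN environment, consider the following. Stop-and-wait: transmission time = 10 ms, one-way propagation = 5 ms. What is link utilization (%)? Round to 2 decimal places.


Given: Ttrans = 10 ms, Tprop = 5 ms
RTT = 2 * Tprop = 2 * 5 = 10 ms
U = Ttrans / (Ttrans + RTT)
U = 10 / (10 + 10)
U = 10 / 20 = 0.5
U% = 50.00%

50.00


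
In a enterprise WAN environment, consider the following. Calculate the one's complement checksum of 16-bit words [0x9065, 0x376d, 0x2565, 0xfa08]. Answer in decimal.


Given words: [0x9065, 0x376d, 0x2565, 0xfa08]
Step 1: Sum all words
Raw sum = 36965 + 14189 + 9573 + 64008 = 124735
Step 2: Fold carry: (59199 + 1) = 59200
One's complement = ~59200 & 0xFFFF = 6335

6335


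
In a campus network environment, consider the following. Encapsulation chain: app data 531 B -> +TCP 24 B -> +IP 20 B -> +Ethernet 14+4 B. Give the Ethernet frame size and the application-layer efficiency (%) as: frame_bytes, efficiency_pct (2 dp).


TCP segment = 531 + 24 = 555 B
IP packet = 555 + 20 = 575 B
Ethernet frame = 575 + 14 + 4 = 593 B
Efficiency = app / frame = 531 / 593 = 0.895447 = 89.5447% -> 89.54% (2 dp)

593, 89.54


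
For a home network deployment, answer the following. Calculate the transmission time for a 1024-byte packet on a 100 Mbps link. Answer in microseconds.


Given: packet = 1024 bytes, bandwidth = 100 Mbps
Packet in bits = 1024 * 8 = 8192 bits
Bandwidth = 100 * 10^6 = 100000000 bps
Time = 8192 / 100000000 seconds
Time in us = 8192 * 10^6 / 100000000 = 81.92

81.92


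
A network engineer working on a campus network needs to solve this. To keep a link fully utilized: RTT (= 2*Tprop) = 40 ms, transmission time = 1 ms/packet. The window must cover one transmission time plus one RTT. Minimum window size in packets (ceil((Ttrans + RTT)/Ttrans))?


Given: Ttrans = 1 ms, RTT = 40 ms (= 2 * Tprop, Tprop = 20 ms)
Time until first ACK returns = Ttrans + RTT = 1 + 40 = 41 ms
Need W * Ttrans >= Ttrans + RTT  ->  W >= (Ttrans + RTT) / Ttrans
(Ttrans + RTT) / Ttrans = 41 / 1 = 41
W_min = ceil(41) = 41

41


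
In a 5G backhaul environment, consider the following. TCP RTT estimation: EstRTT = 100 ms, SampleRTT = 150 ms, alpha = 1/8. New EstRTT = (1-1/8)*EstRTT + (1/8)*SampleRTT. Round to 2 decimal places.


Given: EstRTT = 100 ms, SampleRTT = 150 ms, alpha = 1/8
New EstRTT = (1 - alpha) * EstRTT + alpha * SampleRTT
(7/8) * 100 = 87.5
(1/8) * 150 = 18.75
New EstRTT = 87.5 + 18.75 = 106.25 ms -> 106.25 ms (2 dp)

106.25


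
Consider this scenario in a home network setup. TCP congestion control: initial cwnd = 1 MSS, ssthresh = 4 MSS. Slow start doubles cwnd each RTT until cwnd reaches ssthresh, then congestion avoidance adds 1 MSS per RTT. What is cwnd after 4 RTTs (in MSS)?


RTT 0: cwnd = 1 MSS (initial)
RTT 1: cwnd = 2 MSS (slow start, doubled)
RTT 2: cwnd = 4 MSS (slow start, doubled)
RTT 3: cwnd = 5 MSS (congestion avoidance, +1)
RTT 4: cwnd = 6 MSS (congestion avoidance, +1)

6


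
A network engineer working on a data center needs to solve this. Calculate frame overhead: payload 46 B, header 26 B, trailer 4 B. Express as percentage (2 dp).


Given: payload = 46 B, header = 26 B, trailer = 4 B
Overhead bytes = header + trailer = 26 + 4 = 30
Total frame = payload + overhead = 46 + 30 = 76
Overhead % = 30 / 76 * 100 = 39.4737% -> 39.47% (2 dp)

39.47


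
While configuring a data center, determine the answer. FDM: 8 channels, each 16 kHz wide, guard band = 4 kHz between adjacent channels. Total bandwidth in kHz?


Given: 8 channels, 16 kHz each, guard = 4 kHz
Channel bandwidth = 8 * 16 = 128 kHz
Guard bands = 7 gaps * 4 kHz = 28 kHz
Total = 128 + 28 = 156 kHz

156


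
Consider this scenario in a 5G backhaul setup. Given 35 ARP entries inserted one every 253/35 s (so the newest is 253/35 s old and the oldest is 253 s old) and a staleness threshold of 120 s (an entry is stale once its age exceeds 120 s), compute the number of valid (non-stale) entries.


Ages are k * 253/35 s for k = 1..35 (spacing = 7.2286 s).
Entry k is valid iff k * 253/35 <= 120 iff k <= 35 * 120 / 253 = 16.6008
n_valid = floor(16.6008) = 16
(n_stale = 35 - 16 = 19)

16


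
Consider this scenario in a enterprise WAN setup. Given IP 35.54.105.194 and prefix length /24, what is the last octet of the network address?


Given: IP = 35.54.105.194, prefix = /24
Subnet mask = 255.255.255.0
Last octet of IP: 194
Last octet of mask: 0
Network last octet = 194 AND 0 = 0

0


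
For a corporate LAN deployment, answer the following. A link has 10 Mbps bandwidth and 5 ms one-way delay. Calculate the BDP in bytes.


Given: bandwidth = 10 Mbps, delay = 5 ms
BDP in bits = 10 * 10^6 * 5 / 1000
BDP in bits = 50000
BDP in bytes = 50000 / 8 = 6250

6250


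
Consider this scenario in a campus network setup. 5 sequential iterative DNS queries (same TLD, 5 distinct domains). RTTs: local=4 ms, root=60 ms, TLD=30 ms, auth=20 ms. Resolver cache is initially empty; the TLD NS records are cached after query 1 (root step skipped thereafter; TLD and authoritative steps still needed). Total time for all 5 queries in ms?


Lookup 1 (cold cache): local + root + TLD + auth = 4 + 60 + 30 + 20 = 114 ms
Lookups 2..5 (TLD NS cached -> skip root; new domain -> still ask TLD and auth): local + TLD + auth = 4 + 30 + 20 = 54 ms each
Remaining 4 lookups: 4 * 54 = 216 ms
Total = 114 + 216 = 330 ms

330


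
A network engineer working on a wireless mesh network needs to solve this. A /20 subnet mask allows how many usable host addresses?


Given: subnet mask /20
Host bits = 32 - 20 = 12
Total addresses = 2^12 = 4096
Usable hosts = 4096 - 2 (network + broadcast) = 4094

4094


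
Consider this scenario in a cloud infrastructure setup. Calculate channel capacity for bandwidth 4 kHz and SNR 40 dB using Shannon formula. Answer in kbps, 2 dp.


Given: B = 4 kHz, SNR = 40 dB
SNR linear = 10^(40/10) = 10000
1 + SNR = 10001
log2(10001) = 13.2878566418
C = 4 * 1000 * 13.2878566418 = 53151.4266 bps
C = 53.151427 kbps -> 53.15 kbps (2 dp)

53.15


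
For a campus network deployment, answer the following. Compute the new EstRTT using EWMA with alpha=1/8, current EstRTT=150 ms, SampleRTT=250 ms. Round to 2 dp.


Given: EstRTT = 150 ms, SampleRTT = 250 ms, alpha = 1/8
New EstRTT = (1 - alpha) * EstRTT + alpha * SampleRTT
(7/8) * 150 = 131.25
(1/8) * 250 = 31.25
New EstRTT = 131.25 + 31.25 = 162.5 ms -> 162.50 ms (2 dp)

162.50


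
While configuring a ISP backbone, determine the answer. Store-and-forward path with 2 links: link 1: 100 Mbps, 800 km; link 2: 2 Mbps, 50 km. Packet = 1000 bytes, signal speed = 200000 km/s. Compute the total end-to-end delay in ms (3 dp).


Packet = 1000 bytes = 8000 bits. Store-and-forward: sum (t_trans + t_prop) per link.
Link 1: t_trans = 8000/(100*10^6) s = 0.0800 ms; t_prop = 800/200000 s = 4.0000 ms; subtotal = 4.0800 ms
Link 2: t_trans = 8000/(2*10^6) s = 4.0000 ms; t_prop = 50/200000 s = 0.2500 ms; subtotal = 4.2500 ms
End-to-end = 4.0800 + 4.2500 = 8.3300 ms -> 8.330 ms (3 dp)

8.330


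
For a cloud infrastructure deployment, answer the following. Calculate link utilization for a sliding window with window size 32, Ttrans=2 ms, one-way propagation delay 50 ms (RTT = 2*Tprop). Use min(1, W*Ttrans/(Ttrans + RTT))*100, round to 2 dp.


Given: W = 32, Ttrans = 2 ms, RTT = 100 ms (= 2 * Tprop, Tprop = 50 ms)
Cycle time = Ttrans + RTT = 2 + 100 = 102 ms (first packet sent until its ACK returns)
W * Ttrans = 32 * 2 = 64 ms of sending per cycle
W * Ttrans / (Ttrans + RTT) = 64 / 102 = 0.627451
U = min(1, 0.627451) = 0.627451
U% = 62.75%

62.75


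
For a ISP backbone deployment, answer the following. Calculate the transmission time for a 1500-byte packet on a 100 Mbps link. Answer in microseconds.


Given: packet = 1500 bytes, bandwidth = 100 Mbps
Packet in bits = 1500 * 8 = 12000 bits
Bandwidth = 100 * 10^6 = 100000000 bps
Time = 12000 / 100000000 seconds
Time in us = 12000 * 10^6 / 100000000 = 120

120


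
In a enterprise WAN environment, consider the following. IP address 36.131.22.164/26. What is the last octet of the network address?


Given: IP = 36.131.22.164, prefix = /26
Subnet mask = 255.255.255.192
Last octet of IP: 164
Last octet of mask: 192
Network last octet = 164 AND 192 = 128

128


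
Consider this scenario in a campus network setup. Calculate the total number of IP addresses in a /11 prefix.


Given: CIDR prefix /11
Host bits = 32 - 11 = 21
Total addresses = 2^21 = 2097152

2097152


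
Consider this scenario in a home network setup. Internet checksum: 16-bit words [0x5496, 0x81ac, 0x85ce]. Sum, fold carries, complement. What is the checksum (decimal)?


Given words: [0x5496, 0x81ac, 0x85ce]
Step 1: Sum all words
Raw sum = 21654 + 33196 + 34254 = 89104
Step 2: Fold carry: (23568 + 1) = 23569
One's complement = ~23569 & 0xFFFF = 41966

41966


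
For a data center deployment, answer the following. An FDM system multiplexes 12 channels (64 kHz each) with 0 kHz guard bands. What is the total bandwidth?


Given: 12 channels, 64 kHz each, guard = 0 kHz
Channel bandwidth = 12 * 64 = 768 kHz
Guard bands = 11 gaps * 0 kHz = 0 kHz
Total = 768 + 0 = 768 kHz

768


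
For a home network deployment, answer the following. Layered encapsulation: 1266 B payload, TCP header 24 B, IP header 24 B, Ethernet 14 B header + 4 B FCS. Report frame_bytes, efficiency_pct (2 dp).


TCP segment = 1266 + 24 = 1290 B
IP packet = 1290 + 24 = 1314 B
Ethernet frame = 1314 + 14 + 4 = 1332 B
Efficiency = app / frame = 1266 / 1332 = 0.950450 = 95.0450% -> 95.05% (2 dp)

1332, 95.05


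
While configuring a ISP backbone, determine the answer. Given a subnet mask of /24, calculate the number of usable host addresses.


Given: subnet mask /24
Host bits = 32 - 24 = 8
Total addresses = 2^8 = 256
Usable hosts = 256 - 2 (network + broadcast) = 254

254


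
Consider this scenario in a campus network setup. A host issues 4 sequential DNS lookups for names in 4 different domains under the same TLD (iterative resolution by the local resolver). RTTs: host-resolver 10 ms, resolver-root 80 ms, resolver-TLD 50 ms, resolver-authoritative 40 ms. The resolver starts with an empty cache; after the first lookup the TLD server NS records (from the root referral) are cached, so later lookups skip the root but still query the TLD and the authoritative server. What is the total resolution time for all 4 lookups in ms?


Lookup 1 (cold cache): local + root + TLD + auth = 10 + 80 + 50 + 40 = 180 ms
Lookups 2..4 (TLD NS cached -> skip root; new domain -> still ask TLD and auth): local + TLD + auth = 10 + 50 + 40 = 100 ms each
Remaining 3 lookups: 3 * 100 = 300 ms
Total = 180 + 300 = 480 ms

480


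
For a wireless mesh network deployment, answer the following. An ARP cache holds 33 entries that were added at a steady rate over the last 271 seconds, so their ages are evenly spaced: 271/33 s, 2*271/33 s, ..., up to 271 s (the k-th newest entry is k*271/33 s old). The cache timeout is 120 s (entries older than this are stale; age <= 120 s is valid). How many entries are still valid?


Ages are k * 271/33 s for k = 1..33 (spacing = 8.2121 s).
Entry k is valid iff k * 271/33 <= 120 iff k <= 33 * 120 / 271 = 14.6125
n_valid = floor(14.6125) = 14
(n_stale = 33 - 14 = 19)

14


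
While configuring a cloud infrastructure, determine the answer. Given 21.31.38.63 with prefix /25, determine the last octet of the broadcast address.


Given: IP = 21.31.38.63, prefix = /25
Host bits = 32 - 25 = 7
Network last octet = 63 AND mask = 0
Host part size = 2^7 - 1 = 127
Broadcast last octet = 0 OR 127 = 127

127


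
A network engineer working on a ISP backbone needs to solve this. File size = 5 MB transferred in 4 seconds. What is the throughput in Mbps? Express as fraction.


Given: file = 5 MB, time = 4 s
File in Mb = 5 * 8 = 40 Mb
Throughput = 40 / 4 Mbps
Throughput = 10 Mbps

10


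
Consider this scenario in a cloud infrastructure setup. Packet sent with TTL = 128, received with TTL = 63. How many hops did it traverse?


Given: initial TTL = 128, received TTL = 63
Hops = initial TTL - received TTL
Hops = 128 - 63 = 65

65


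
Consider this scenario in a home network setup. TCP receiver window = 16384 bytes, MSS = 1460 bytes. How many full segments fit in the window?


Given: RWND = 16384 bytes, MSS = 1460 bytes
Full segments = floor(RWND / MSS)
Full segments = floor(16384 / 1460)
Full segments = floor(11.2219) = 11

11


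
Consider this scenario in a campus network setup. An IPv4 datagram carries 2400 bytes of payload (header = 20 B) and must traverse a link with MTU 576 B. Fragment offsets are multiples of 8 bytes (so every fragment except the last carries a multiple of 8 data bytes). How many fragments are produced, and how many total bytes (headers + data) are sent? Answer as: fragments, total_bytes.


Max data per non-final fragment = floor((MTU - header)/8)*8 = floor((576 - 20)/8)*8 = floor(556/8)*8 = 552 B
Final fragment needs no 8-byte alignment: it can carry up to MTU - header = 556 B
Non-final fragments needed = ceil((payload - 556) / 552) = ceil(1844/552) = ceil(3.3406) = 4
Number of fragments = 4 + 1 = 5
Fragment sizes (data): 4 * 552 B + 192 B (last, 192 <= 556 OK)
Total bytes sent = payload + n_frags * header = 2400 + 5*20 = 2400 + 100 = 2500 B

5, 2500


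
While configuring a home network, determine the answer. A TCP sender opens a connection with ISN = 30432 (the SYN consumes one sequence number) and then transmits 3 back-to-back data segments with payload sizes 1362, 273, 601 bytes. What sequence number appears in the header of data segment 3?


The SYN occupies sequence number ISN = 30432, so the first data byte is ISN + 1 = 30433.
SEQ of data segment i = (ISN + 1) + sum of payload sizes of segments 1..i-1.
Segment 1: SEQ = 30433, payload = 1362 bytes
Segment 2: SEQ = 31795, payload = 273 bytes
Segment 3: SEQ = 32068, payload = 601 bytes
SEQ of segment 3 = 30433 + 1362 + 273 = 32068

32068


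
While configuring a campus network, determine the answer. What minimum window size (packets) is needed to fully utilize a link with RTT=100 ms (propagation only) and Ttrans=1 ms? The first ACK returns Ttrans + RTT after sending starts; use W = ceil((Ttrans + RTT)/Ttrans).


Given: Ttrans = 1 ms, RTT = 100 ms (= 2 * Tprop, Tprop = 50 ms)
Time until first ACK returns = Ttrans + RTT = 1 + 100 = 101 ms
Need W * Ttrans >= Ttrans + RTT  ->  W >= (Ttrans + RTT) / Ttrans
(Ttrans + RTT) / Ttrans = 101 / 1 = 101
W_min = ceil(101) = 101

101


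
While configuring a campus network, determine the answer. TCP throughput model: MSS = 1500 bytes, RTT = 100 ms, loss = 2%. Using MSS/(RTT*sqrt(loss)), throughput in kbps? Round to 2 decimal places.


Given: MSS = 1500 bytes, RTT = 100 ms, loss = 2%
RTT in seconds = 100 / 1000 = 0.1
Loss rate = 2% = 0.02
sqrt(loss) = sqrt(0.02) = 0.141421356237
Throughput (bytes/s) = 1500 / (0.1 * 0.141421356237) = 106066.0172
Throughput (kbps) = 106066.0172 * 8 / 1000 = 848.528137 -> 848.53 kbps (2 dp)

848.53


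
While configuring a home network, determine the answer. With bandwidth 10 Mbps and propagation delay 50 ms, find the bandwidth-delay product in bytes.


Given: bandwidth = 10 Mbps, delay = 50 ms
BDP in bits = 10 * 10^6 * 50 / 1000
BDP in bits = 500000
BDP in bytes = 500000 / 8 = 62500

62500


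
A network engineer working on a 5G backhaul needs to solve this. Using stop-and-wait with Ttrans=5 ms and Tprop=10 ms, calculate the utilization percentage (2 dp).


Given: Ttrans = 5 ms, Tprop = 10 ms
RTT = 2 * Tprop = 2 * 10 = 20 ms
U = Ttrans / (Ttrans + RTT)
U = 5 / (5 + 20)
U = 5 / 25 = 0.2
U% = 20.00%

20.00


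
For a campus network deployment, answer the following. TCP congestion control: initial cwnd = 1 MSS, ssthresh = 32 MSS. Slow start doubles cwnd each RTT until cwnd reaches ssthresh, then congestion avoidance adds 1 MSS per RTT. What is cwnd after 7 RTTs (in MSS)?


RTT 0: cwnd = 1 MSS (initial)
RTT 1: cwnd = 2 MSS (slow start, doubled)
RTT 2: cwnd = 4 MSS (slow start, doubled)
RTT 3: cwnd = 8 MSS (slow start, doubled)
RTT 4: cwnd = 16 MSS (slow start, doubled)
RTT 5: cwnd = 32 MSS (slow start, doubled)
RTT 6: cwnd = 33 MSS (congestion avoidance, +1)
RTT 7: cwnd = 34 MSS (congestion avoidance, +1)

34


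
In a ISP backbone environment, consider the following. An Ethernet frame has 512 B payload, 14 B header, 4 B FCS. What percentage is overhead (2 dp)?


Given: payload = 512 B, header = 14 B, trailer = 4 B
Overhead bytes = header + trailer = 14 + 4 = 18
Total frame = payload + overhead = 512 + 18 = 530
Overhead % = 18 / 530 * 100 = 3.3962% -> 3.40% (2 dp)

3.40


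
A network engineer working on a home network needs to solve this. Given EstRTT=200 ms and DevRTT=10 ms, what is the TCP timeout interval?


Given: EstRTT = 200 ms, DevRTT = 10 ms
Timeout = EstRTT + 4 * DevRTT
4 * DevRTT = 4 * 10 = 40
Timeout = 200 + 40 = 240 ms

240


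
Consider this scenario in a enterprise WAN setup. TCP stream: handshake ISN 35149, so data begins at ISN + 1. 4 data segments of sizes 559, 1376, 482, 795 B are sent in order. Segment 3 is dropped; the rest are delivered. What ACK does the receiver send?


SYN uses sequence number 35149; first data byte = ISN + 1 = 35150.
Segment 1: SEQ = 35150, len = 559 B, covers [35150, 35708]
Segment 2: SEQ = 35709, len = 1376 B, covers [35709, 37084]
Segment 3: SEQ = 37085, len = 482 B, covers [37085, 37566] [LOST]
Segment 4: SEQ = 37567, len = 795 B, covers [37567, 38361]
In-order data received: bytes [35150, 37084] (segments 1..2).
Segment 3 missing -> gap begins at byte 37085; later segments buffered out of order.
Cumulative ACK = next expected in-order byte = 35150 + 559 + 1376 = 37085

37085


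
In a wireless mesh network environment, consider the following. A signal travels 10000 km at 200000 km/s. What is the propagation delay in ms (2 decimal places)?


Given: distance = 10000 km, speed = 200000 km/s
Delay = distance / speed = 10000 / 200000 seconds
Delay in ms = 10000 * 1000 / 200000
Delay = 50.0000 ms
Rounded to 2 dp = 50.00 ms

50.00


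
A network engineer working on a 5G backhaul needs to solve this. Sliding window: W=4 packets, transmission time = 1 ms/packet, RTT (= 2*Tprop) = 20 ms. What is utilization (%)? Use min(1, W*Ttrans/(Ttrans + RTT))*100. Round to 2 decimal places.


Given: W = 4, Ttrans = 1 ms, RTT = 20 ms (= 2 * Tprop, Tprop = 10 ms)
Cycle time = Ttrans + RTT = 1 + 20 = 21 ms (first packet sent until its ACK returns)
W * Ttrans = 4 * 1 = 4 ms of sending per cycle
W * Ttrans / (Ttrans + RTT) = 4 / 21 = 0.190476
U = min(1, 0.190476) = 0.190476
U% = 19.05%

19.05


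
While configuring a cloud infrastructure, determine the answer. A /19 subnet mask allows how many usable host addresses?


Given: subnet mask /19
Host bits = 32 - 19 = 13
Total addresses = 2^13 = 8192
Usable hosts = 8192 - 2 (network + broadcast) = 8190

8190


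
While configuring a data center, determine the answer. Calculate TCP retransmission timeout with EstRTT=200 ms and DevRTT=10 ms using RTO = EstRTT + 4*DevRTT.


Given: EstRTT = 200 ms, DevRTT = 10 ms
Timeout = EstRTT + 4 * DevRTT
4 * DevRTT = 4 * 10 = 40
Timeout = 200 + 40 = 240 ms

240


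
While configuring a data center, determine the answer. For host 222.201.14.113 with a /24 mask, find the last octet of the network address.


Given: IP = 222.201.14.113, prefix = /24
Subnet mask = 255.255.255.0
Last octet of IP: 113
Last octet of mask: 0
Network last octet = 113 AND 0 = 0

0


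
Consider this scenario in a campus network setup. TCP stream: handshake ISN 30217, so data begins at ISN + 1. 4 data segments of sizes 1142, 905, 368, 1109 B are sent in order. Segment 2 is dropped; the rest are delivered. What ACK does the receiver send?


SYN uses sequence number 30217; first data byte = ISN + 1 = 30218.
Segment 1: SEQ = 30218, len = 1142 B, covers [30218, 31359]
Segment 2: SEQ = 31360, len = 905 B, covers [31360, 32264] [LOST]
Segment 3: SEQ = 32265, len = 368 B, covers [32265, 32632]
Segment 4: SEQ = 32633, len = 1109 B, covers [32633, 33741]
In-order data received: bytes [30218, 31359] (segments 1..1).
Segment 2 missing -> gap begins at byte 31360; later segments buffered out of order.
Cumulative ACK = next expected in-order byte = 30218 + 1142 = 31360

31360


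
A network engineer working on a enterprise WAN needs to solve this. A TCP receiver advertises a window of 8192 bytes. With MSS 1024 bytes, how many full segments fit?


Given: RWND = 8192 bytes, MSS = 1024 bytes
Full segments = floor(RWND / MSS)
Full segments = floor(8192 / 1024)
Full segments = floor(8.0) = 8

8


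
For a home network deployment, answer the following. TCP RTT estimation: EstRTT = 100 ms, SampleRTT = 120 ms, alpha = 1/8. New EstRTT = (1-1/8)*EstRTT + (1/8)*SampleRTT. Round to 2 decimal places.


Given: EstRTT = 100 ms, SampleRTT = 120 ms, alpha = 1/8
New EstRTT = (1 - alpha) * EstRTT + alpha * SampleRTT
(7/8) * 100 = 87.5
(1/8) * 120 = 15
New EstRTT = 87.5 + 15 = 102.5 ms -> 102.50 ms (2 dp)

102.50


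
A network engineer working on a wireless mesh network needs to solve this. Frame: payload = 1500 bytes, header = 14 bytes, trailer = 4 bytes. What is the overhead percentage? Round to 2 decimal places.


Given: payload = 1500 B, header = 14 B, trailer = 4 B
Overhead bytes = header + trailer = 14 + 4 = 18
Total frame = payload + overhead = 1500 + 18 = 1518
Overhead % = 18 / 1518 * 100 = 1.1858% -> 1.19% (2 dp)

1.19


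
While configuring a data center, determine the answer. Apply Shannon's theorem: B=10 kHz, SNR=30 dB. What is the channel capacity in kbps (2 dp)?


Given: B = 10 kHz, SNR = 30 dB
SNR linear = 10^(30/10) = 1000
1 + SNR = 1001
log2(1001) = 9.9672262588
C = 10 * 1000 * 9.9672262588 = 99672.2626 bps
C = 99.672263 kbps -> 99.67 kbps (2 dp)

99.67


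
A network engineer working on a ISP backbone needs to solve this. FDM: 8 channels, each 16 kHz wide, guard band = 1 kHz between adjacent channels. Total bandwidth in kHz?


Given: 8 channels, 16 kHz each, guard = 1 kHz
Channel bandwidth = 8 * 16 = 128 kHz
Guard bands = 7 gaps * 1 kHz = 7 kHz
Total = 128 + 7 = 135 kHz

135


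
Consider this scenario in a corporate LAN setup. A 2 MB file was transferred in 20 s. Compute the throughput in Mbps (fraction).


Given: file = 2 MB, time = 20 s
File in Mb = 2 * 8 = 16 Mb
Throughput = 16 / 20 Mbps
Throughput = 4/5 Mbps

4/5


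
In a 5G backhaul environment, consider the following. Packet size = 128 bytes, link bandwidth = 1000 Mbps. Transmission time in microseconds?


Given: packet = 128 bytes, bandwidth = 1000 Mbps
Packet in bits = 128 * 8 = 1024 bits
Bandwidth = 1000 * 10^6 = 1000000000 bps
Time = 1024 / 1000000000 seconds
Time in us = 1024 * 10^6 / 1000000000 = 1.024

1.024


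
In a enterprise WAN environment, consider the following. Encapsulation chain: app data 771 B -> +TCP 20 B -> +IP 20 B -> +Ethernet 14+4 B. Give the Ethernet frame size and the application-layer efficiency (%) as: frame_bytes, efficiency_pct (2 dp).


TCP segment = 771 + 20 = 791 B
IP packet = 791 + 20 = 811 B
Ethernet frame = 811 + 14 + 4 = 829 B
Efficiency = app / frame = 771 / 829 = 0.930036 = 93.0036% -> 93.00% (2 dp)

829, 93.00


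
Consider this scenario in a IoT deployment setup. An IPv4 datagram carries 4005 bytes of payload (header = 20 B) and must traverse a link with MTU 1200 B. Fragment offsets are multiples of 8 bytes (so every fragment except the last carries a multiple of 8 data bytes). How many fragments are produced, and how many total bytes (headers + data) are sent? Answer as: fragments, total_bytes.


Max data per non-final fragment = floor((MTU - header)/8)*8 = floor((1200 - 20)/8)*8 = floor(1180/8)*8 = 1176 B
Final fragment needs no 8-byte alignment: it can carry up to MTU - header = 1180 B
Non-final fragments needed = ceil((payload - 1180) / 1176) = ceil(2825/1176) = ceil(2.4022) = 3
Number of fragments = 3 + 1 = 4
Fragment sizes (data): 3 * 1176 B + 477 B (last, 477 <= 1180 OK)
Total bytes sent = payload + n_frags * header = 4005 + 4*20 = 4005 + 80 = 4085 B

4, 4085


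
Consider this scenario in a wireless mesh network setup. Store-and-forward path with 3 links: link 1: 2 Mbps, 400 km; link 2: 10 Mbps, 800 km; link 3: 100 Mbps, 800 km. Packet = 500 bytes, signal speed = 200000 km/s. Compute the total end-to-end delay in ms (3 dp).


Packet = 500 bytes = 4000 bits. Store-and-forward: sum (t_trans + t_prop) per link.
Link 1: t_trans = 4000/(2*10^6) s = 2.0000 ms; t_prop = 400/200000 s = 2.0000 ms; subtotal = 4.0000 ms
Link 2: t_trans = 4000/(10*10^6) s = 0.4000 ms; t_prop = 800/200000 s = 4.0000 ms; subtotal = 4.4000 ms
Link 3: t_trans = 4000/(100*10^6) s = 0.0400 ms; t_prop = 800/200000 s = 4.0000 ms; subtotal = 4.0400 ms
End-to-end = 4.0000 + 4.4000 + 4.0400 = 12.4400 ms -> 12.440 ms (3 dp)

12.440


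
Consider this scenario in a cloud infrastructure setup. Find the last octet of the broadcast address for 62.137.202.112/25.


Given: IP = 62.137.202.112, prefix = /25
Host bits = 32 - 25 = 7
Network last octet = 112 AND mask = 0
Host part size = 2^7 - 1 = 127
Broadcast last octet = 0 OR 127 = 127

127


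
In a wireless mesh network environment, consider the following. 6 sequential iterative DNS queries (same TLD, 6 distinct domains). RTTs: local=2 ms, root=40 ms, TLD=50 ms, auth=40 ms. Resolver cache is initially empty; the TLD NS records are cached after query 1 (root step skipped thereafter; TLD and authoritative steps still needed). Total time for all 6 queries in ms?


Lookup 1 (cold cache): local + root + TLD + auth = 2 + 40 + 50 + 40 = 132 ms
Lookups 2..6 (TLD NS cached -> skip root; new domain -> still ask TLD and auth): local + TLD + auth = 2 + 50 + 40 = 92 ms each
Remaining 5 lookups: 5 * 92 = 460 ms
Total = 132 + 460 = 592 ms

592


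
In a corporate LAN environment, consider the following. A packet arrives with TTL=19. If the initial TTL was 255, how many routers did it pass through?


Given: initial TTL = 255, received TTL = 19
Hops = initial TTL - received TTL
Hops = 255 - 19 = 236

236


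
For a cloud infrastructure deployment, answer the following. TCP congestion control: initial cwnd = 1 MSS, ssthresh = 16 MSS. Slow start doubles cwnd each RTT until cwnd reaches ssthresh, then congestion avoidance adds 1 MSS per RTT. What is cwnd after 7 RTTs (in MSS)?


RTT 0: cwnd = 1 MSS (initial)
RTT 1: cwnd = 2 MSS (slow start, doubled)
RTT 2: cwnd = 4 MSS (slow start, doubled)
RTT 3: cwnd = 8 MSS (slow start, doubled)
RTT 4: cwnd = 16 MSS (slow start, doubled)
RTT 5: cwnd = 17 MSS (congestion avoidance, +1)
RTT 6: cwnd = 18 MSS (congestion avoidance, +1)
RTT 7: cwnd = 19 MSS (congestion avoidance, +1)

19


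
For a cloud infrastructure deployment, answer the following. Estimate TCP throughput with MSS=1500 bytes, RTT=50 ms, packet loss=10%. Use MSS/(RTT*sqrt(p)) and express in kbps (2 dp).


Given: MSS = 1500 bytes, RTT = 50 ms, loss = 10%
RTT in seconds = 50 / 1000 = 0.05
Loss rate = 10% = 0.1
sqrt(loss) = sqrt(0.1) = 0.316227766017
Throughput (bytes/s) = 1500 / (0.05 * 0.316227766017) = 94868.3298
Throughput (kbps) = 94868.3298 * 8 / 1000 = 758.946638 -> 758.95 kbps (2 dp)

758.95


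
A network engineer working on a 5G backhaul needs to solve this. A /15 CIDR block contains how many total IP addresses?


Given: CIDR prefix /15
Host bits = 32 - 15 = 17
Total addresses = 2^17 = 131072

131072


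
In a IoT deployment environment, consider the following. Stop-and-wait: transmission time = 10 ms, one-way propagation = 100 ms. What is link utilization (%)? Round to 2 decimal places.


Given: Ttrans = 10 ms, Tprop = 100 ms
RTT = 2 * Tprop = 2 * 100 = 200 ms
U = Ttrans / (Ttrans + RTT)
U = 10 / (10 + 200)
U = 10 / 210 = 0.047619
U% = 4.76%

4.76


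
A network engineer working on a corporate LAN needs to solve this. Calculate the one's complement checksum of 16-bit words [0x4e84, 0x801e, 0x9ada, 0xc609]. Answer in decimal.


Given words: [0x4e84, 0x801e, 0x9ada, 0xc609]
Step 1: Sum all words
Raw sum = 20100 + 32798 + 39642 + 50697 = 143237
Step 2: Fold carry: (12165 + 2) = 12167
One's complement = ~12167 & 0xFFFF = 53368

53368


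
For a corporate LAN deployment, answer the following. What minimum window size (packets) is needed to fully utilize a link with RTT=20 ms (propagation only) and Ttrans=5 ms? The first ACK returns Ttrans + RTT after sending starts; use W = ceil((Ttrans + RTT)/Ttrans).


Given: Ttrans = 5 ms, RTT = 20 ms (= 2 * Tprop, Tprop = 10 ms)
Time until first ACK returns = Ttrans + RTT = 5 + 20 = 25 ms
Need W * Ttrans >= Ttrans + RTT  ->  W >= (Ttrans + RTT) / Ttrans
(Ttrans + RTT) / Ttrans = 25 / 5 = 5
W_min = ceil(5) = 5

5


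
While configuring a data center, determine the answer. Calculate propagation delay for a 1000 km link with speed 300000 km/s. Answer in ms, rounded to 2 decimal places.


Given: distance = 1000 km, speed = 300000 km/s
Delay = distance / speed = 1000 / 300000 seconds
Delay in ms = 1000 * 1000 / 300000
Delay = 3.3333 ms
Rounded to 2 dp = 3.33 ms

3.33


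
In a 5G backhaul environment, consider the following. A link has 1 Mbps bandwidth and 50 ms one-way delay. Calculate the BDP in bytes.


Given: bandwidth = 1 Mbps, delay = 50 ms
BDP in bits = 1 * 10^6 * 50 / 1000
BDP in bits = 50000
BDP in bytes = 50000 / 8 = 6250

6250


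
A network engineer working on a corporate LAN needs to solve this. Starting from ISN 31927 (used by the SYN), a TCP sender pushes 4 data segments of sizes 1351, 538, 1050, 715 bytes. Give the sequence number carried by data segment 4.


The SYN occupies sequence number ISN = 31927, so the first data byte is ISN + 1 = 31928.
SEQ of data segment i = (ISN + 1) + sum of payload sizes of segments 1..i-1.
Segment 1: SEQ = 31928, payload = 1351 bytes
Segment 2: SEQ = 33279, payload = 538 bytes
Segment 3: SEQ = 33817, payload = 1050 bytes
Segment 4: SEQ = 34867, payload = 715 bytes
SEQ of segment 4 = 31928 + 1351 + 538 + 1050 = 34867

34867


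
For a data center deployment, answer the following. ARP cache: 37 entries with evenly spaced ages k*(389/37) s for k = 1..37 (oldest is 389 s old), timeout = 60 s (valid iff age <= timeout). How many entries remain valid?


Ages are k * 389/37 s for k = 1..37 (spacing = 10.5135 s).
Entry k is valid iff k * 389/37 <= 60 iff k <= 37 * 60 / 389 = 5.7069
n_valid = floor(5.7069) = 5
(n_stale = 37 - 5 = 32)

5


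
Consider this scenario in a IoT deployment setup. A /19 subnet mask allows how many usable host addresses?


Given: subnet mask /19
Host bits = 32 - 19 = 13
Total addresses = 2^13 = 8192
Usable hosts = 8192 - 2 (network + broadcast) = 8190

8190


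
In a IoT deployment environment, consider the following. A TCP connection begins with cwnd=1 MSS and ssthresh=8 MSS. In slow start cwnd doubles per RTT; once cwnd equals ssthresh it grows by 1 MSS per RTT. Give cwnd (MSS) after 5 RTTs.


RTT 0: cwnd = 1 MSS (initial)
RTT 1: cwnd = 2 MSS (slow start, doubled)
RTT 2: cwnd = 4 MSS (slow start, doubled)
RTT 3: cwnd = 8 MSS (slow start, doubled)
RTT 4: cwnd = 9 MSS (congestion avoidance, +1)
RTT 5: cwnd = 10 MSS (congestion avoidance, +1)

10


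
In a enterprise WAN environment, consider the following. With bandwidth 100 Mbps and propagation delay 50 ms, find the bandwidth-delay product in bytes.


Given: bandwidth = 100 Mbps, delay = 50 ms
BDP in bits = 100 * 10^6 * 50 / 1000
BDP in bits = 5000000
BDP in bytes = 5000000 / 8 = 625000

625000


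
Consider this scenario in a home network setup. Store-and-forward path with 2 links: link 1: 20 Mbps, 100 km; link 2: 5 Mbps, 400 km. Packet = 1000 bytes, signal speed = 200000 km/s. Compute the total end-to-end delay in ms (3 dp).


Packet = 1000 bytes = 8000 bits. Store-and-forward: sum (t_trans + t_prop) per link.
Link 1: t_trans = 8000/(20*10^6) s = 0.4000 ms; t_prop = 100/200000 s = 0.5000 ms; subtotal = 0.9000 ms
Link 2: t_trans = 8000/(5*10^6) s = 1.6000 ms; t_prop = 400/200000 s = 2.0000 ms; subtotal = 3.6000 ms
End-to-end = 0.9000 + 3.6000 = 4.5000 ms -> 4.500 ms (3 dp)

4.500


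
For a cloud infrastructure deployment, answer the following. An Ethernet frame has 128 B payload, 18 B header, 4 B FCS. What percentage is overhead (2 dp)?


Given: payload = 128 B, header = 18 B, trailer = 4 B
Overhead bytes = header + trailer = 18 + 4 = 22
Total frame = payload + overhead = 128 + 22 = 150
Overhead % = 22 / 150 * 100 = 14.6667% -> 14.67% (2 dp)

14.67


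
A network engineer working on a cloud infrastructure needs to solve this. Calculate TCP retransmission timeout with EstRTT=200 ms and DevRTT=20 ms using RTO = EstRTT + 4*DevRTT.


Given: EstRTT = 200 ms, DevRTT = 20 ms
Timeout = EstRTT + 4 * DevRTT
4 * DevRTT = 4 * 20 = 80
Timeout = 200 + 80 = 280 ms

280


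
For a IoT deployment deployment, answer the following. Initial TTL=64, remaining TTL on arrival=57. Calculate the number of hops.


Given: initial TTL = 64, received TTL = 57
Hops = initial TTL - received TTL
Hops = 64 - 57 = 7

7


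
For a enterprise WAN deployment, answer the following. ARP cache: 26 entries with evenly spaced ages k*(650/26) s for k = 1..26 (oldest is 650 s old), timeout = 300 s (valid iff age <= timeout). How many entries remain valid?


Ages are k * 650/26 s for k = 1..26 (spacing = 25.0000 s).
Entry k is valid iff k * 650/26 <= 300 iff k <= 26 * 300 / 650 = 12.0000
n_valid = floor(12.0000) = 12
(n_stale = 26 - 12 = 14)

12


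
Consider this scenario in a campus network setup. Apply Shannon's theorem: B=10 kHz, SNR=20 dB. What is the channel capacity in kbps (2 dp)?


Given: B = 10 kHz, SNR = 20 dB
SNR linear = 10^(20/10) = 100
1 + SNR = 101
log2(101) = 6.6582114828
C = 10 * 1000 * 6.6582114828 = 66582.1148 bps
C = 66.582115 kbps -> 66.58 kbps (2 dp)

66.58


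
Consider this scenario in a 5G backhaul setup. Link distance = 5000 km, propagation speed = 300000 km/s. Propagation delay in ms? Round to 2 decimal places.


Given: distance = 5000 km, speed = 300000 km/s
Delay = distance / speed = 5000 / 300000 seconds
Delay in ms = 5000 * 1000 / 300000
Delay = 16.6667 ms
Rounded to 2 dp = 16.67 ms

16.67


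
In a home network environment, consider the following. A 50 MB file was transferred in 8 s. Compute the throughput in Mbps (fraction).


Given: file = 50 MB, time = 8 s
File in Mb = 50 * 8 = 400 Mb
Throughput = 400 / 8 Mbps
Throughput = 50 Mbps

50
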